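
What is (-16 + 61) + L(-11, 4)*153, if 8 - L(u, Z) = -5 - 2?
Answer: 2340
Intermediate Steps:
L(u, Z) = 15 (L(u, Z) = 8 - (-5 - 2) = 8 - 1*(-7) = 8 + 7 = 15)
(-16 + 61) + L(-11, 4)*153 = (-16 + 61) + 15*153 = 45 + 2295 = 2340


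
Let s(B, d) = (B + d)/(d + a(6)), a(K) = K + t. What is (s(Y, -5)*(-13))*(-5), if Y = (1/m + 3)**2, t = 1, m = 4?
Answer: 5785/32 ≈ 180.78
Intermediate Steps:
a(K) = 1 + K (a(K) = K + 1 = 1 + K)
Y = 169/16 (Y = (1/4 + 3)**2 = (13/4)**2 = 169/16 ≈ 10.563)
s(B, d) = (B + d)/(7 + d) (s(B, d) = (B + d)/(d + (1 + 6)) = (B + d)/(d + 7) = (B + d)/(7 + d))
(s(Y, -5)*(-13))*(-5) = (((169/16 - 5)/(7 - 5))*(-13))*(-5) = (((89/16)/2)*(-13))*(-5) = (((1/2)*(89/16))*(-13))*(-5) = ((89/32)*(-13))*(-5) = -1157/32*(-5) = 5785/32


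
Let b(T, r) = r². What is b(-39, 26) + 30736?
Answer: 31412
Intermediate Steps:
b(-39, 26) + 30736 = 26² + 30736 = 676 + 30736 = 31412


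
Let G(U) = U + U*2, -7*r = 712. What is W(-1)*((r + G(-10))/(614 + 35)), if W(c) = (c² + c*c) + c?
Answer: -922/4543 ≈ -0.20295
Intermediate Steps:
r = -712/7 (r = -⅐*712 = -712/7 ≈ -101.71)
W(c) = c + 2*c² (W(c) = (c² + c²) + c = 2*c² + c = c + 2*c²)
G(U) = 3*U (G(U) = U + 2*U = 3*U)
W(-1)*((r + G(-10))/(614 + 35)) = (-(1 + 2*(-1)))*((-712/7 + 3*(-10))/(614 + 35)) = (-(1 - 2))*((-712/7 - 30)/649) = (-1*(-1))*(-922/7*1/649) = 1*(-922/4543) = -922/4543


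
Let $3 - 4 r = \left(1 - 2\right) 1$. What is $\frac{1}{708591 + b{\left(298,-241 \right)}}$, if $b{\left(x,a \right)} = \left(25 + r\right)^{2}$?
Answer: $\frac{1}{709267} \approx 1.4099 \cdot 10^{-6}$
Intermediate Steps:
$r = 1$ ($r = \frac{3}{4} - \frac{\left(1 - 2\right) 1}{4} = \frac{3}{4} - \frac{\left(-1\right) 1}{4} = \frac{3}{4} - - \frac{1}{4} = \frac{3}{4} + \frac{1}{4} = 1$)
$b{\left(x,a \right)} = 676$ ($b{\left(x,a \right)} = \left(25 + 1\right)^{2} = 26^{2} = 676$)
$\frac{1}{708591 + b{\left(298,-241 \right)}} = \frac{1}{708591 + 676} = \frac{1}{709267}$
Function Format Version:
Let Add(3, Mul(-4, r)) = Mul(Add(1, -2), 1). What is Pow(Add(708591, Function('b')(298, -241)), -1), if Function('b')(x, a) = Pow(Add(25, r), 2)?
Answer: Rational(1, 709267) ≈ 1.4099e-6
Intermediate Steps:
r = 1 (r = Add(Rational(3, 4), Mul(Rational(-1, 4), Mul(Add(1, -2), 1))) = Add(Rational(3, 4), Mul(Rational(-1, 4), Mul(-1, 1))) = Add(Rational(3, 4), Mul(Rational(-1, 4), -1)) = Add(Rational(3, 4), Rational(1, 4)) = 1)
Function('b')(x, a) = 676 (Function('b')(x, a) = Pow(Add(25, 1), 2) = Pow(26, 2) = 676)
Pow(Add(708591, Function('b')(298, -241)), -1) = Pow(Add(708591, 676), -1) = Pow(709267, -1) = Rational(1, 709267)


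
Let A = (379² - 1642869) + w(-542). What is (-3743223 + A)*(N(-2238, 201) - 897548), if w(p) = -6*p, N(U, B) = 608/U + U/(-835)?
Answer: 4393776630674703062/934365 ≈ 4.7024e+12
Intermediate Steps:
N(U, B) = 608/U - U/835 (N(U, B) = 608/U + U*(-1/835) = 608/U - U/835)
A = -1495976 (A = (379² - 1642869) - 6*(-542) = (143641 - 1642869) + 3252 = -1499228 + 3252 = -1495976)
(-3743223 + A)*(N(-2238, 201) - 897548) = (-3743223 - 1495976)*((608/(-2238) - 1/835*(-2238)) - 897548) = -5239199*((608*(-1/2238) + 2238/835) - 897548) = -5239199*((-304/1119 + 2238/835) - 897548) = -5239199*(2250482/934365 - 897548) = -5239199*(-838635186538/934365) = 4393776630674703062/934365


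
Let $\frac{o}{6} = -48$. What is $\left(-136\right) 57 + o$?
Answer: $-8040$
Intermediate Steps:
$o = -288$ ($o = 6 \left(-48\right) = -288$)
$\left(-136\right) 57 + o = \left(-136\right) 57 - 288 = -7752 - 288 = -8040$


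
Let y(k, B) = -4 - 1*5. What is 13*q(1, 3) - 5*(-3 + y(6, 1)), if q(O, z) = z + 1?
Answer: 112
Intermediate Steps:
q(O, z) = 1 + z
y(k, B) = -9 (y(k, B) = -4 - 5 = -9)
13*q(1, 3) - 5*(-3 + y(6, 1)) = 13*(1 + 3) - 5*(-3 - 9) = 13*4 - 5*(-12) = 52 + 60 = 112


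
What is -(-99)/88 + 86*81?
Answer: 55737/8 ≈ 6967.1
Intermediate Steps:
-(-99)/88 + 86*81 = -(-99)/88 + 6966 = -1*(-9/8) + 6966 = 9/8 + 6966 = 55737/8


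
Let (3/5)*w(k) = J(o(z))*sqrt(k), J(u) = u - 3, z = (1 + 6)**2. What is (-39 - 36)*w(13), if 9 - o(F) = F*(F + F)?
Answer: 599500*sqrt(13) ≈ 2.1615e+6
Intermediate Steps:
z = 49 (z = 7**2 = 49)
o(F) = 9 - 2*F**2 (o(F) = 9 - F*(F + F) = 9 - F*2*F = 9 - 2*F**2)
J(u) = -3 + u
w(k) = -23980*sqrt(k)/3 (w(k) = 5*((-3 + (9 - 2*49**2))*sqrt(k))/3 = 5*((-3 + (9 - 2*2401))*sqrt(k))/3 = 5*((-3 + (9 - 4802))*sqrt(k))/3 = 5*((-3 - 4793)*sqrt(k))/3 = 5*(-4796*sqrt(k))/3 = -23980*sqrt(k)/3)
(-39 - 36)*w(13) = (-39 - 36)*(-23980*sqrt(13)/3) = -(-599500)*sqrt(13) = 599500*sqrt(13)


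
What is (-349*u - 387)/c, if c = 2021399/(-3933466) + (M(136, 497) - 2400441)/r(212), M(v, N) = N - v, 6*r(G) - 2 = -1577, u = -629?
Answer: 90505394536620/3776040984017 ≈ 23.968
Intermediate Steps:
r(G) = -525/2 (r(G) = ⅓ + (⅙)*(-1577) = ⅓ - 1577/6 = -525/2)
c = 3776040984017/413013930 (c = 2021399/(-3933466) + ((497 - 1*136) - 2400441)/(-525/2) = 2021399*(-1/3933466) + ((497 - 136) - 2400441)*(-2/525) = -2021399/3933466 + (361 - 2400441)*(-2/525) = -2021399/3933466 - 2400080*(-2/525) = -2021399/3933466 + 960032/105 = 3776040984017/413013930 ≈ 9142.6)
(-349*u - 387)/c = (-349*(-629) - 387)/(3776040984017/413013930) = (219521 - 387)*(413013930/3776040984017) = 219134*(413013930/3776040984017) = 90505394536620/3776040984017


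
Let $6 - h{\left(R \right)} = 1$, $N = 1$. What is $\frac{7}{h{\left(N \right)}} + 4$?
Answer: $\frac{27}{5} \approx 5.4$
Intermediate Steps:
$h{\left(R \right)} = 5$ ($h{\left(R \right)} = 6 - 1 = 5$)
$\frac{7}{h{\left(N \right)}} + 4 = \frac{7}{5} + 4 = \frac{27}{5}$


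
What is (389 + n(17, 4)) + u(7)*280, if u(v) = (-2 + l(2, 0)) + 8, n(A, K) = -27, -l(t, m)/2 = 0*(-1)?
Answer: 2042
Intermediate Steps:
l(t, m) = 0 (l(t, m) = -0*(-1) = -2*0 = 0)
u(v) = 6 (u(v) = (-2 + 0) + 8 = -2 + 8 = 6)
(389 + n(17, 4)) + u(7)*280 = (389 - 27) + 6*280 = 362 + 1680 = 2042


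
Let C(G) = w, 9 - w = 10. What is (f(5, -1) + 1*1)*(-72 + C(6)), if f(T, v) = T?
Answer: -438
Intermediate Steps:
w = -1 (w = 9 - 1*10 = 9 - 10 = -1)
C(G) = -1
(f(5, -1) + 1*1)*(-72 + C(6)) = (5 + 1*1)*(-72 - 1) = (5 + 1)*(-73) = 6*(-73) = -438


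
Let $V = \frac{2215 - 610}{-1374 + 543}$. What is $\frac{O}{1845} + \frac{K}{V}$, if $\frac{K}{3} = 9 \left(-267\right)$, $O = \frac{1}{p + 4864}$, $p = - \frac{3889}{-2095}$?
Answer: $\frac{7511461910063138}{2012442390135} \approx 3732.5$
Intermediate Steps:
$V = - \frac{535}{277}$ ($V = \frac{1605}{-831} = 1605 \left(- \frac{1}{831}\right) = - \frac{535}{277} \approx -1.9314$)
$p = \frac{3889}{2095}$ ($p = \left(-3889\right) \left(- \frac{1}{2095}\right) = \frac{3889}{2095} \approx 1.8563$)
$O = \frac{2095}{10193969}$ ($O = \frac{1}{\frac{3889}{2095} + 4864} = \frac{1}{\frac{10193969}{2095}} = \frac{2095}{10193969} \approx 0.00020551$)
$K = -7209$ ($K = 3 \cdot 9 \left(-267\right) = 3 \left(-2403\right) = -7209$)
$\frac{O}{1845} + \frac{K}{V} = \frac{2095}{10193969 \cdot 1845} - \frac{7209}{- \frac{535}{277}} = \frac{2095}{10193969} \cdot \frac{1}{1845} - - \frac{1996893}{535} = \frac{419}{3761574561} + \frac{1996893}{535} = \frac{7511461910063138}{2012442390135}$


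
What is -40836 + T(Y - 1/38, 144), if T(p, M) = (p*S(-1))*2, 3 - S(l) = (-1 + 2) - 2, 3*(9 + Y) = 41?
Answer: -2325536/57 ≈ -40799.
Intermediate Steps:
Y = 14/3 (Y = -9 + (⅓)*41 = -9 + 41/3 = 14/3 ≈ 4.6667)
S(l) = 4 (S(l) = 3 - ((-1 + 2) - 2) = 3 - (1 - 2) = 3 - 1*(-1) = 3 + 1 = 4)
T(p, M) = 8*p (T(p, M) = (p*4)*2 = (4*p)*2 = 8*p)
-40836 + T(Y - 1/38, 144) = -40836 + 8*(14/3 - 1/38) = -40836 + 8*(529/114) = -40836 + 2116/57 = -2325536/57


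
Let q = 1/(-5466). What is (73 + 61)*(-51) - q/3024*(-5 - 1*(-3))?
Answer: -56480221729/8264592 ≈ -6834.0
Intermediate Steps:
q = -1/5466 ≈ -0.00018295
(73 + 61)*(-51) - q/3024*(-5 - 1*(-3)) = (73 + 61)*(-51) - (-1/5466/3024)*(-5 - 1*(-3)) = 134*(-51) - (-1/5466*1/3024)*(-5 + 3) = -6834 - (-1)*(-2)/16529184 = -6834 - 1*1/8264592 = -6834 - 1/8264592 = -56480221729/8264592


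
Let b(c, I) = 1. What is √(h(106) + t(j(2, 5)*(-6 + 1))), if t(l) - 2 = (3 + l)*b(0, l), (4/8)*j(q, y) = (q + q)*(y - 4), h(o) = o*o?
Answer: √11201 ≈ 105.83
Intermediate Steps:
h(o) = o²
j(q, y) = 4*q*(-4 + y) (j(q, y) = 2*((q + q)*(y - 4)) = 2*((2*q)*(-4 + y)) = 2*(2*q*(-4 + y)) = 4*q*(-4 + y))
t(l) = 5 + l (t(l) = 2 + (3 + l)*1 = 2 + (3 + l) = 5 + l)
√(h(106) + t(j(2, 5)*(-6 + 1))) = √(106² + (5 + (4*2*(-4 + 5))*(-6 + 1))) = √(11236 + (5 + (4*2*1)*(-5))) = √(11236 + (5 + 8*(-5))) = √(11236 + (5 - 40)) = √(11236 - 35) = √11201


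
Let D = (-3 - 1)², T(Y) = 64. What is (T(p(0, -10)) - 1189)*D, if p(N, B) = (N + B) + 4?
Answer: -18000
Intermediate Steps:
p(N, B) = 4 + B + N (p(N, B) = (B + N) + 4 = 4 + B + N)
D = 16 (D = (-4)² = 16)
(T(p(0, -10)) - 1189)*D = (64 - 1189)*16 = -1125*16 = -18000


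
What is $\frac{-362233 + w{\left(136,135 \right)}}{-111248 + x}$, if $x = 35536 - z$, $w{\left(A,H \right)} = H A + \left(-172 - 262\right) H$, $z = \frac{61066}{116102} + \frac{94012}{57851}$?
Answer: $\frac{1351594873991663}{254271469511707} \approx 5.3156$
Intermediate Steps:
$z = \frac{7223855195}{3358308401}$ ($z = 61066 \cdot \frac{1}{116102} + 94012 \cdot \frac{1}{57851} = \frac{30533}{58051} + \frac{94012}{57851} = \frac{7223855195}{3358308401} \approx 2.151$)
$w{\left(A,H \right)} = - 434 H + A H$ ($w{\left(A,H \right)} = A H + \left(-172 - 262\right) H = A H - 434 H = - 434 H + A H$)
$x = \frac{119333623482741}{3358308401}$ ($x = 35536 - \frac{7223855195}{3358308401} = \frac{119333623482741}{3358308401} \approx 35534.0$)
$\frac{-362233 + w{\left(136,135 \right)}}{-111248 + x} = \frac{-362233 + 135 \left(-434 + 136\right)}{-111248 + \frac{119333623482741}{3358308401}} = \frac{-362233 + 135 \left(-298\right)}{- \frac{254271469511707}{3358308401}} = \left(-362233 - 40230\right) \left(- \frac{3358308401}{254271469511707}\right) = \left(-402463\right) \left(- \frac{3358308401}{254271469511707}\right) = \frac{1351594873991663}{254271469511707}$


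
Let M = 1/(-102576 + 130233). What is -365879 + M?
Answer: -10119115502/27657 ≈ -3.6588e+5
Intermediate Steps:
M = 1/27657 ≈ 3.6157e-5
-365879 + M = -365879 + 1/27657 = -10119115502/27657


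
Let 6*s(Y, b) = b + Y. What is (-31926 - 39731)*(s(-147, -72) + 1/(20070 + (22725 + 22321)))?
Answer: 170309556581/65116 ≈ 2.6155e+6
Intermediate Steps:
s(Y, b) = Y/6 + b/6 (s(Y, b) = (b + Y)/6 = (Y + b)/6 = Y/6 + b/6)
(-31926 - 39731)*(s(-147, -72) + 1/(20070 + (22725 + 22321))) = (-31926 - 39731)*(((⅙)*(-147) + (⅙)*(-72)) + 1/(20070 + (22725 + 22321))) = -71657*((-49/2 - 12) + 1/(20070 + 45046)) = -71657*(-73/2 + 1/65116) = -71657*(-2376733/65116) = 170309556581/65116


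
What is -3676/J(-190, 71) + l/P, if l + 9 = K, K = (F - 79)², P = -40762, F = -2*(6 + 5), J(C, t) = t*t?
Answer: -100609492/102740621 ≈ -0.97926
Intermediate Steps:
J(C, t) = t²
F = -22 (F = -2*11 = -22)
K = 10201 (K = (-22 - 79)² = (-101)² = 10201)
l = 10192 (l = -9 + 10201 = 10192)
-3676/J(-190, 71) + l/P = -3676/(71²) + 10192/(-40762) = -3676/5041 + 10192*(-1/40762) = -3676*1/5041 - 5096/20381 = -3676/5041 - 5096/20381 = -100609492/102740621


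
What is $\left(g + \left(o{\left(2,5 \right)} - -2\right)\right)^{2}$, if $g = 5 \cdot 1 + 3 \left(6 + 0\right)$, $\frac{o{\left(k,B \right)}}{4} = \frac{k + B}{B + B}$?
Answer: $\frac{19321}{25} \approx 772.84$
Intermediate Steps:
$o{\left(k,B \right)} = \frac{2 \left(B + k\right)}{B}$ ($o{\left(k,B \right)} = 4 \frac{k + B}{B + B} = 4 \frac{B + k}{2 B} = \frac{2 \left(B + k\right)}{B}$)
$g = 23$ ($g = 5 + 3 \cdot 6 = 5 + 18 = 23$)
$\left(g + \left(o{\left(2,5 \right)} - -2\right)\right)^{2} = \left(23 + \left(\left(2 + 2 \cdot 2 \cdot \frac{1}{5}\right) - -2\right)\right)^{2} = \left(23 + \left(\left(2 + 2 \cdot 2 \cdot \frac{1}{5}\right) + 2\right)\right)^{2} = \left(23 + \left(\left(2 + \frac{4}{5}\right) + 2\right)\right)^{2} = \left(23 + \left(\frac{14}{5} + 2\right)\right)^{2} = \left(23 + \frac{24}{5}\right)^{2} = \left(\frac{139}{5}\right)^{2} = \frac{19321}{25}$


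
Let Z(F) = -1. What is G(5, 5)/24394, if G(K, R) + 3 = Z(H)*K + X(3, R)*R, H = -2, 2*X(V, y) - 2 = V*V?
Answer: 39/48788 ≈ 0.00079938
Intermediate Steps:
X(V, y) = 1 + V²/2 (X(V, y) = 1 + (V*V)/2 = 1 + V²/2)
G(K, R) = -3 - K + 11*R/2 (G(K, R) = -3 + (-K + (1 + (½)*3²)*R) = -3 + (-K + (1 + (½)*9)*R) = -3 + (-K + (1 + 9/2)*R) = -3 + (-K + 11*R/2) = -3 - K + 11*R/2)
G(5, 5)/24394 = (-3 - 1*5 + (11/2)*5)/24394 = (-3 - 5 + 55/2)/24394 = (1/24394)*(39/2) = 39/48788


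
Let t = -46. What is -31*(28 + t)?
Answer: 558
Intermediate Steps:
-31*(28 + t) = -31*(28 - 46) = -31*(-18) = 558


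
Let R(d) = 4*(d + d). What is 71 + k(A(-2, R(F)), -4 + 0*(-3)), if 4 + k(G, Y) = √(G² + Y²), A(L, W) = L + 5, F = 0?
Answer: 72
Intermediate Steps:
R(d) = 8*d (R(d) = 4*(2*d) = 8*d)
A(L, W) = 5 + L
k(G, Y) = -4 + √(G² + Y²)
71 + k(A(-2, R(F)), -4 + 0*(-3)) = 71 + (-4 + √((5 - 2)² + (-4 + 0*(-3))²)) = 71 + (-4 + √(3² + (-4 + 0)²)) = 71 + (-4 + √(9 + (-4)²)) = 71 + (-4 + √(9 + 16)) = 71 + (-4 + √25) = 71 + (-4 + 5) = 71 + 1 = 72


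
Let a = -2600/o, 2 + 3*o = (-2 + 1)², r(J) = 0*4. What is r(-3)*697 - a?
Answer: -7800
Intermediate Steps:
r(J) = 0
o = -⅓ (o = -⅔ + (-2 + 1)²/3 = -⅔ + (⅓)*(-1)² = -⅔ + (⅓)*1 = -⅔ + ⅓ = -⅓ ≈ -0.33333)
a = 7800 (a = -2600/(-⅓) = -2600*(-3) = 7800)
r(-3)*697 - a = 0*697 - 1*7800 = 0 - 7800 = -7800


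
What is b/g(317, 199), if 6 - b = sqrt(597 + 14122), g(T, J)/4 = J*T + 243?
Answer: 3/126652 - sqrt(14719)/253304 ≈ -0.00045527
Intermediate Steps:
g(T, J) = 972 + 4*J*T (g(T, J) = 4*(J*T + 243) = 4*(243 + J*T) = 972 + 4*J*T)
b = 6 - sqrt(14719) (b = 6 - sqrt(597 + 14122) = 6 - sqrt(14719) ≈ -115.32)
b/g(317, 199) = (6 - sqrt(14719))/(972 + 4*199*317) = (6 - sqrt(14719))/(972 + 252332) = (6 - sqrt(14719))/253304 = (6 - sqrt(14719))*(1/253304) = 3/126652 - sqrt(14719)/253304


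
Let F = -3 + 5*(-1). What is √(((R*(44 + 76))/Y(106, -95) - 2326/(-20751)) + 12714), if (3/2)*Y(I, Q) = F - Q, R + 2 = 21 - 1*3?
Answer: 2*√1154062673194245/601779 ≈ 112.90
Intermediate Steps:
F = -8 (F = -3 - 5 = -8)
R = 16 (R = -2 + (21 - 1*3) = -2 + (21 - 3) = -2 + 18 = 16)
Y(I, Q) = -16/3 - 2*Q/3 (Y(I, Q) = 2*(-8 - Q)/3 = -16/3 - 2*Q/3)
√(((R*(44 + 76))/Y(106, -95) - 2326/(-20751)) + 12714) = √(((16*(44 + 76))/(-16/3 - ⅔*(-95)) - 2326/(-20751)) + 12714) = √(((16*120)/(-16/3 + 190/3) - 2326*(-1/20751)) + 12714) = √((1920/58 + 2326/20751) + 12714) = √((1920*(1/58) + 2326/20751) + 12714) = √((960/29 + 2326/20751) + 12714) = √(19988414/601779 + 12714) = √(7671006620/601779) = 2*√1154062673194245/601779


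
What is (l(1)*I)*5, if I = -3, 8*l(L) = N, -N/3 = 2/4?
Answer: 45/16 ≈ 2.8125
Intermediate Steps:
N = -3/2 (N = -6/4 = -3*1/2 = -3/2 ≈ -1.5000)
l(L) = -3/16 (l(L) = (1/8)*(-3/2) = -3/16)
(l(1)*I)*5 = -3/16*(-3)*5 = (9/16)*5 = 45/16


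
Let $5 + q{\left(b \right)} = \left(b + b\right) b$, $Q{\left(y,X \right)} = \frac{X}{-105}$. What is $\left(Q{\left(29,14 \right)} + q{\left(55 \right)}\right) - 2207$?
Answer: $\frac{57568}{15} \approx 3837.9$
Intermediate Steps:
$Q{\left(y,X \right)} = - \frac{X}{105}$ ($Q{\left(y,X \right)} = X \left(- \frac{1}{105}\right) = - \frac{X}{105}$)
$q{\left(b \right)} = -5 + 2 b^{2}$ ($q{\left(b \right)} = -5 + \left(b + b\right) b = -5 + 2 b b = -5 + 2 b^{2}$)
$\left(Q{\left(29,14 \right)} + q{\left(55 \right)}\right) - 2207 = \left(\left(- \frac{1}{105}\right) 14 - \left(5 - 2 \cdot 55^{2}\right)\right) - 2207 = \left(- \frac{2}{15} + \left(-5 + 2 \cdot 3025\right)\right) - 2207 = \left(- \frac{2}{15} + \left(-5 + 6050\right)\right) - 2207 = \left(- \frac{2}{15} + 6045\right) - 2207 = \frac{90673}{15} - 2207 = \frac{57568}{15}$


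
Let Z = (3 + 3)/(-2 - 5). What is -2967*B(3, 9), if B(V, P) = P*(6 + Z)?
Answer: -961308/7 ≈ -1.3733e+5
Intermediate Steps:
Z = -6/7 (Z = 6/(-7) = 6*(-1/7) = -6/7 ≈ -0.85714)
B(V, P) = 36*P/7 (B(V, P) = P*(6 - 6/7) = P*(36/7) = 36*P/7)
-2967*B(3, 9) = -106812*9/7 = -2967*324/7 = -961308/7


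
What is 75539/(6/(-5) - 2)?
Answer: -377695/16 ≈ -23606.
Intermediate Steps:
75539/(6/(-5) - 2) = 75539/(6*(-⅕) - 2) = 75539/(-6/5 - 2) = 75539/(-16/5) = 75539*(-5/16) = -377695/16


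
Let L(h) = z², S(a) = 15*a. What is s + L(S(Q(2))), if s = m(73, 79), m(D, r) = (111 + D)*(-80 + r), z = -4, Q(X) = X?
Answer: -168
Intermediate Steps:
m(D, r) = (-80 + r)*(111 + D)
s = -184 (s = -8880 - 80*73 + 111*79 + 73*79 = -8880 - 5840 + 8769 + 5767 = -184)
L(h) = 16 (L(h) = (-4)² = 16)
s + L(S(Q(2))) = -184 + 16 = -168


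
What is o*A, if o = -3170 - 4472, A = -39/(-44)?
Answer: -149019/22 ≈ -6773.6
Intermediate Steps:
A = 39/44 (A = -39*(-1/44) = 39/44 ≈ 0.88636)
o = -7642
o*A = -7642*39/44 = -149019/22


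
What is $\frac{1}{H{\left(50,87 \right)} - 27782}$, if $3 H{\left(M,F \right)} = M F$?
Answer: $- \frac{1}{26332} \approx -3.7977 \cdot 10^{-5}$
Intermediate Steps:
$H{\left(M,F \right)} = \frac{F M}{3}$ ($H{\left(M,F \right)} = \frac{M F}{3} = \frac{F M}{3}$)
$\frac{1}{H{\left(50,87 \right)} - 27782} = \frac{1}{\frac{1}{3} \cdot 87 \cdot 50 - 27782} = \frac{1}{1450 - 27782} = \frac{1}{-26332} = - \frac{1}{26332}$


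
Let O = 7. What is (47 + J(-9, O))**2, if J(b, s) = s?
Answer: 2916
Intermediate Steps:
(47 + J(-9, O))**2 = (47 + 7)**2 = 54**2 = 2916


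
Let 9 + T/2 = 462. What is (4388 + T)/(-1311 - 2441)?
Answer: -2647/1876 ≈ -1.4110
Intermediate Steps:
T = 906 (T = -18 + 2*462 = -18 + 924 = 906)
(4388 + T)/(-1311 - 2441) = (4388 + 906)/(-1311 - 2441) = 5294/(-3752) = 5294*(-1/3752) = -2647/1876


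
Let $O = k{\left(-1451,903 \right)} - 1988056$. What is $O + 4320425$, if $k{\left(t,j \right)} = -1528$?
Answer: $2330841$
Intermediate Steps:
$O = -1989584$ ($O = -1528 - 1988056 = -1989584$)
$O + 4320425 = -1989584 + 4320425 = 2330841$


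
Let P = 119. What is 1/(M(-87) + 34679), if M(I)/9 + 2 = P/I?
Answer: 29/1004812 ≈ 2.8861e-5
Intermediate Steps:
M(I) = -18 + 1071/I (M(I) = -18 + 9*(119/I) = -18 + 1071/I)
1/(M(-87) + 34679) = 1/((-18 + 1071/(-87)) + 34679) = 1/((-18 + 1071*(-1/87)) + 34679) = 1/((-18 - 357/29) + 34679) = 1/(-879/29 + 34679) = 1/(1004812/29) = 29/1004812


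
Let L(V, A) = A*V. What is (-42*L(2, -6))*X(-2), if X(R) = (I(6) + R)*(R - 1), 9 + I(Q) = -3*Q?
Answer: 43848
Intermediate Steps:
I(Q) = -9 - 3*Q
X(R) = (-1 + R)*(-27 + R) (X(R) = ((-9 - 3*6) + R)*(R - 1) = ((-9 - 18) + R)*(-1 + R) = (-27 + R)*(-1 + R) = (-1 + R)*(-27 + R))
(-42*L(2, -6))*X(-2) = (-(-252)*2)*(27 + (-2)² - 28*(-2)) = (-42*(-12))*(27 + 4 + 56) = 504*87 = 43848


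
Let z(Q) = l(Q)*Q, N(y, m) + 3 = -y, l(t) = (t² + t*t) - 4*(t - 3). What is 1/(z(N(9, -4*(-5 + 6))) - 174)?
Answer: -1/4350 ≈ -0.00022989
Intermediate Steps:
l(t) = 12 - 4*t + 2*t² (l(t) = (t² + t²) - 4*(-3 + t) = 2*t² + (12 - 4*t) = 12 - 4*t + 2*t²)
N(y, m) = -3 - y
z(Q) = Q*(12 - 4*Q + 2*Q²) (z(Q) = (12 - 4*Q + 2*Q²)*Q = Q*(12 - 4*Q + 2*Q²))
1/(z(N(9, -4*(-5 + 6))) - 174) = 1/(2*(-3 - 1*9)*(6 + (-3 - 1*9)² - 2*(-3 - 1*9)) - 174) = 1/(2*(-3 - 9)*(6 + (-3 - 9)² - 2*(-3 - 9)) - 174) = 1/(2*(-12)*(6 + (-12)² - 2*(-12)) - 174) = 1/(2*(-12)*(6 + 144 + 24) - 174) = 1/(2*(-12)*174 - 174) = 1/(-4176 - 174) = 1/(-4350) = -1/4350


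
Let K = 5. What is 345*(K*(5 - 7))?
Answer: -3450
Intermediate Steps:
345*(K*(5 - 7)) = 345*(5*(5 - 7)) = 345*(5*(-2)) = 345*(-10) = -3450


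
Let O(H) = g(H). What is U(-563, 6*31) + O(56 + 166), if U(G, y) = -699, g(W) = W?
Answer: -477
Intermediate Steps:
O(H) = H
U(-563, 6*31) + O(56 + 166) = -699 + (56 + 166) = -699 + 222 = -477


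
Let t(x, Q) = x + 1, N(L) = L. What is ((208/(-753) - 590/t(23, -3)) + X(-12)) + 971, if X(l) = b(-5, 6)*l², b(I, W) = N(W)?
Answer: 1817381/1004 ≈ 1810.1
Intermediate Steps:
b(I, W) = W
t(x, Q) = 1 + x
X(l) = 6*l²
((208/(-753) - 590/t(23, -3)) + X(-12)) + 971 = ((208/(-753) - 590/(1 + 23)) + 6*(-12)²) + 971 = ((208*(-1/753) - 590/24) + 6*144) + 971 = ((-208/753 - 590*1/24) + 864) + 971 = ((-208/753 - 295/12) + 864) + 971 = (-24959/1004 + 864) + 971 = 842497/1004 + 971 = 1817381/1004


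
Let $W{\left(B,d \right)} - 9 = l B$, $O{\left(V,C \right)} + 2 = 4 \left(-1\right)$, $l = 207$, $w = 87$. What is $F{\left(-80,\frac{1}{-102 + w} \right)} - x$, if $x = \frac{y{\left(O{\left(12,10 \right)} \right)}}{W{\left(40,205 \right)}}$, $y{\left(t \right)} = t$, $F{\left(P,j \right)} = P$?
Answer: $- \frac{221038}{2763} \approx -79.999$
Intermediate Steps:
$O{\left(V,C \right)} = -6$ ($O{\left(V,C \right)} = -2 + 4 \left(-1\right) = -2 - 4 = -6$)
$W{\left(B,d \right)} = 9 + 207 B$
$x = - \frac{2}{2763}$ ($x = - \frac{6}{9 + 207 \cdot 40} = - \frac{6}{9 + 8280} = - \frac{6}{8289} = \left(-6\right) \frac{1}{8289} = - \frac{2}{2763} \approx -0.00072385$)
$F{\left(-80,\frac{1}{-102 + w} \right)} - x = -80 - - \frac{2}{2763} = -80 + \frac{2}{2763} = - \frac{221038}{2763}$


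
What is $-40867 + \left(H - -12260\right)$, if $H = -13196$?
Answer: $-41803$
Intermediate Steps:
$-40867 + \left(H - -12260\right) = -40867 - 936 = -41803$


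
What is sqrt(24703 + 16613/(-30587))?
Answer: 12*sqrt(160491273654)/30587 ≈ 157.17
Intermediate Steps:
sqrt(24703 + 16613/(-30587)) = sqrt(24703 + 16613*(-1/30587)) = sqrt(24703 - 16613/30587) = sqrt(755574048/30587) = 12*sqrt(160491273654)/30587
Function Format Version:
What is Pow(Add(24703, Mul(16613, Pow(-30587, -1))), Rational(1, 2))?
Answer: Mul(Rational(12, 30587), Pow(160491273654, Rational(1, 2))) ≈ 157.17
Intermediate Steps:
Pow(Add(24703, Mul(16613, Pow(-30587, -1))), Rational(1, 2)) = Pow(Add(24703, Mul(16613, Rational(-1, 30587))), Rational(1, 2)) = Pow(Add(24703, Rational(-16613, 30587)), Rational(1, 2)) = Pow(Rational(755574048, 30587), Rational(1, 2)) = Mul(Rational(12, 30587), Pow(160491273654, Rational(1, 2)))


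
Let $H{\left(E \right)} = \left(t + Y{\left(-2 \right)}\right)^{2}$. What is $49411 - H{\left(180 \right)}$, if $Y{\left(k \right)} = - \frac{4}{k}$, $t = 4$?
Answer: $49375$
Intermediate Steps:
$H{\left(E \right)} = 36$ ($H{\left(E \right)} = \left(4 - \frac{4}{-2}\right)^{2} = \left(4 - -2\right)^{2} = \left(4 + 2\right)^{2} = 6^{2} = 36$)
$49411 - H{\left(180 \right)} = 49411 - 36 = 49375$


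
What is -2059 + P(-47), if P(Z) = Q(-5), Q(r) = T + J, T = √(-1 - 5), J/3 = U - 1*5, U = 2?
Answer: -2068 + I*√6 ≈ -2068.0 + 2.4495*I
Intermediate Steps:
J = -9 (J = 3*(2 - 1*5) = 3*(2 - 5) = 3*(-3) = -9)
T = I*√6 (T = √(-6) = I*√6 ≈ 2.4495*I)
Q(r) = -9 + I*√6 (Q(r) = I*√6 - 9 = -9 + I*√6)
P(Z) = -9 + I*√6
-2059 + P(-47) = -2059 + (-9 + I*√6) = -2068 + I*√6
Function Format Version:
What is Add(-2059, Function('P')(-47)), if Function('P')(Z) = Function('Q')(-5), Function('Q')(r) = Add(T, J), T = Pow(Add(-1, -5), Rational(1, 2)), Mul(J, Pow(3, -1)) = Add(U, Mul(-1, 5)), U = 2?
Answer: Add(-2068, Mul(I, Pow(6, Rational(1, 2)))) ≈ Add(-2068.0, Mul(2.4495, I))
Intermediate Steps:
J = -9 (J = Mul(3, Add(2, Mul(-1, 5))) = Mul(3, Add(2, -5)) = Mul(3, -3) = -9)
T = Mul(I, Pow(6, Rational(1, 2))) (T = Pow(-6, Rational(1, 2)) = Mul(I, Pow(6, Rational(1, 2))) ≈ Mul(2.4495, I))
Function('Q')(r) = Add(-9, Mul(I, Pow(6, Rational(1, 2)))) (Function('Q')(r) = Add(Mul(I, Pow(6, Rational(1, 2))), -9) = Add(-9, Mul(I, Pow(6, Rational(1, 2)))))
Function('P')(Z) = Add(-9, Mul(I, Pow(6, Rational(1, 2))))
Add(-2059, Function('P')(-47)) = Add(-2059, Add(-9, Mul(I, Pow(6, Rational(1, 2))))) = Add(-2068, Mul(I, Pow(6, Rational(1, 2))))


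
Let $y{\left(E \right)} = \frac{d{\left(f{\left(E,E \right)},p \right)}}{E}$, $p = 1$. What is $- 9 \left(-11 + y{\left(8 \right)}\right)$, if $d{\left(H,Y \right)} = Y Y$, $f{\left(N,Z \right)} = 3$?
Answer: $\frac{783}{8} \approx 97.875$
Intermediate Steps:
$d{\left(H,Y \right)} = Y^{2}$
$y{\left(E \right)} = \frac{1}{E}$ ($y{\left(E \right)} = \frac{1^{2}}{E} = 1 \frac{1}{E} = \frac{1}{E}$)
$- 9 \left(-11 + y{\left(8 \right)}\right) = - 9 \left(-11 + \frac{1}{8}\right) = \left(-9\right) \left(- \frac{87}{8}\right) = \frac{783}{8}$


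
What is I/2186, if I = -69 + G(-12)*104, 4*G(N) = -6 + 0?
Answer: -225/2186 ≈ -0.10293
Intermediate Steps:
G(N) = -3/2 (G(N) = (-6 + 0)/4 = (¼)*(-6) = -3/2)
I = -225 (I = -69 - 3/2*104 = -69 - 156 = -225)
I/2186 = -225/2186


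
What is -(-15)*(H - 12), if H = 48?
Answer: 540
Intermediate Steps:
-(-15)*(H - 12) = -(-15)*(48 - 12) = -(-15)*36 = -1*(-540) = 540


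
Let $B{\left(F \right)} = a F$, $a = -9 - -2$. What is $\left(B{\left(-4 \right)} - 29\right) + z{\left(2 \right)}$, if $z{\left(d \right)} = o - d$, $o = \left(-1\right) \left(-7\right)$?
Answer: $4$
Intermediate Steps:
$o = 7$
$a = -7$ ($a = -9 + 2 = -7$)
$B{\left(F \right)} = - 7 F$
$z{\left(d \right)} = 7 - d$
$\left(B{\left(-4 \right)} - 29\right) + z{\left(2 \right)} = \left(\left(-7\right) \left(-4\right) - 29\right) + \left(7 - 2\right) = \left(28 - 29\right) + \left(7 - 2\right) = -1 + 5 = 4$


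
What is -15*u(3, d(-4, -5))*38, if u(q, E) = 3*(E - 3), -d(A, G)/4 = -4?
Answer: -22230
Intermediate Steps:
d(A, G) = 16 (d(A, G) = -4*(-4) = 16)
u(q, E) = -9 + 3*E (u(q, E) = 3*(-3 + E) = -9 + 3*E)
-15*u(3, d(-4, -5))*38 = -15*(-9 + 3*16)*38 = -15*(-9 + 48)*38 = -15*39*38 = -585*38 = -22230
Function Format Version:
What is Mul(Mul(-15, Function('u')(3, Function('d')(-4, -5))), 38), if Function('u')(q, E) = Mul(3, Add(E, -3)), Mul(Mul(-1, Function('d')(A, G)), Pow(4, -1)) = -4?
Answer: -22230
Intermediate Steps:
Function('d')(A, G) = 16 (Function('d')(A, G) = Mul(-4, -4) = 16)
Function('u')(q, E) = Add(-9, Mul(3, E)) (Function('u')(q, E) = Mul(3, Add(-3, E)) = Add(-9, Mul(3, E)))
Mul(Mul(-15, Function('u')(3, Function('d')(-4, -5))), 38) = Mul(Mul(-15, Add(-9, Mul(3, 16))), 38) = Mul(Mul(-15, Add(-9, 48)), 38) = Mul(Mul(-15, 39), 38) = Mul(-585, 38) = -22230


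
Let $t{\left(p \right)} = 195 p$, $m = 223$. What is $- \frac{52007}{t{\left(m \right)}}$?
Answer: $- \frac{52007}{43485} \approx -1.196$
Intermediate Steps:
$- \frac{52007}{t{\left(m \right)}} = - \frac{52007}{195 \cdot 223} = - \frac{52007}{43485}$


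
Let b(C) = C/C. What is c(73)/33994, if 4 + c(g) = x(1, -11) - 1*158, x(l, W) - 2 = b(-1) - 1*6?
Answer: -165/33994 ≈ -0.0048538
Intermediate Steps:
b(C) = 1
x(l, W) = -3 (x(l, W) = 2 + (1 - 1*6) = 2 + (1 - 6) = 2 - 5 = -3)
c(g) = -165 (c(g) = -4 + (-3 - 1*158) = -4 + (-3 - 158) = -4 - 161 = -165)
c(73)/33994 = -165/33994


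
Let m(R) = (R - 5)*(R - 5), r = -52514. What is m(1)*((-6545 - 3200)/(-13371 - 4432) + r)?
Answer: -14958351952/17803 ≈ -8.4022e+5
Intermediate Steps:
m(R) = (-5 + R)² (m(R) = (-5 + R)*(-5 + R) = (-5 + R)²)
m(1)*((-6545 - 3200)/(-13371 - 4432) + r) = (-5 + 1)²*((-6545 - 3200)/(-13371 - 4432) - 52514) = (-4)²*(-9745/(-17803) - 52514) = 16*(-9745*(-1/17803) - 52514) = 16*(9745/17803 - 52514) = 16*(-934896997/17803) = -14958351952/17803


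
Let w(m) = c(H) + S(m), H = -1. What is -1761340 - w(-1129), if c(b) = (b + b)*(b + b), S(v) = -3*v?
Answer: -1764731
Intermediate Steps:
c(b) = 4*b² (c(b) = (2*b)*(2*b) = 4*b²)
w(m) = 4 - 3*m (w(m) = 4*(-1)² - 3*m = 4*1 - 3*m = 4 - 3*m)
-1761340 - w(-1129) = -1761340 - (4 - 3*(-1129)) = -1761340 - (4 + 3387) = -1761340 - 1*3391 = -1761340 - 3391 = -1764731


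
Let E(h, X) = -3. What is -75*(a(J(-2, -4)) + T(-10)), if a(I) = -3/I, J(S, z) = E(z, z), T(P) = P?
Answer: 675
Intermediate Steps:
J(S, z) = -3
-75*(a(J(-2, -4)) + T(-10)) = -75*(-3/(-3) - 10) = -75*(-3*(-⅓) - 10) = -75*(1 - 10) = -75*(-9) = 675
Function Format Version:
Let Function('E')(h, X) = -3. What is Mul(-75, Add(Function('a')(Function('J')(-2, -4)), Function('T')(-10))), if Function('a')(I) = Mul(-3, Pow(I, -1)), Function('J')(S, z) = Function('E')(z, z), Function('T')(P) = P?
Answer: 675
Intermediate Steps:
Function('J')(S, z) = -3
Mul(-75, Add(Function('a')(Function('J')(-2, -4)), Function('T')(-10))) = Mul(-75, Add(Mul(-3, Pow(-3, -1)), -10)) = Mul(-75, Add(Mul(-3, Rational(-1, 3)), -10)) = Mul(-75, Add(1, -10)) = Mul(-75, -9) = 675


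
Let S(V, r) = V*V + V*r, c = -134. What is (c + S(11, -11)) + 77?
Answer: -57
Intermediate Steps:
S(V, r) = V**2 + V*r
(c + S(11, -11)) + 77 = (-134 + 11*(11 - 11)) + 77 = (-134 + 11*0) + 77 = (-134 + 0) + 77 = -134 + 77 = -57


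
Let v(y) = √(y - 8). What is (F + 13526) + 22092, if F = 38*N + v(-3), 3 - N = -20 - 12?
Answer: 36948 + I*√11 ≈ 36948.0 + 3.3166*I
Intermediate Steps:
v(y) = √(-8 + y)
N = 35 (N = 3 - (-20 - 12) = 3 - 1*(-32) = 3 + 32 = 35)
F = 1330 + I*√11 (F = 38*35 + √(-8 - 3) = 1330 + √(-11) = 1330 + I*√11 ≈ 1330.0 + 3.3166*I)
(F + 13526) + 22092 = ((1330 + I*√11) + 13526) + 22092 = (14856 + I*√11) + 22092 = 36948 + I*√11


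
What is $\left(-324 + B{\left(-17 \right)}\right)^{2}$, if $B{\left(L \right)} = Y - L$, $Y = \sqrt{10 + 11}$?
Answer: $\left(307 - \sqrt{21}\right)^{2} \approx 91456.0$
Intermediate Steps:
$Y = \sqrt{21} \approx 4.5826$
$B{\left(L \right)} = \sqrt{21} - L$
$\left(-324 + B{\left(-17 \right)}\right)^{2} = \left(-324 + \left(\sqrt{21} - -17\right)\right)^{2} = \left(-324 + \left(\sqrt{21} + 17\right)\right)^{2} = \left(-324 + \left(17 + \sqrt{21}\right)\right)^{2} = \left(-307 + \sqrt{21}\right)^{2}$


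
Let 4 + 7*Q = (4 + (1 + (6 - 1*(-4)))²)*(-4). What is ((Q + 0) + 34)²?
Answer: 1444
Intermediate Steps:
Q = -72 (Q = -4/7 + ((4 + (1 + (6 - 1*(-4)))²)*(-4))/7 = -4/7 + ((4 + (1 + (6 + 4))²)*(-4))/7 = -4/7 + ((4 + (1 + 10)²)*(-4))/7 = -4/7 + ((4 + 11²)*(-4))/7 = -4/7 + ((4 + 121)*(-4))/7 = -4/7 + (125*(-4))/7 = -4/7 + (⅐)*(-500) = -4/7 - 500/7 = -72)
((Q + 0) + 34)² = ((-72 + 0) + 34)² = (-72 + 34)² = (-38)² = 1444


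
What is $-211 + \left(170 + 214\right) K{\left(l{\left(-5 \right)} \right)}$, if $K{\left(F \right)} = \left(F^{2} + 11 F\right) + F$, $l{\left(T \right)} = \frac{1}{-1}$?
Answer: $-4435$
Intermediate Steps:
$l{\left(T \right)} = -1$
$K{\left(F \right)} = F^{2} + 12 F$
$-211 + \left(170 + 214\right) K{\left(l{\left(-5 \right)} \right)} = -211 + \left(170 + 214\right) \left(- (12 - 1)\right) = -211 + 384 \left(\left(-1\right) 11\right) = -211 + 384 \left(-11\right) = -211 - 4224 = -4435$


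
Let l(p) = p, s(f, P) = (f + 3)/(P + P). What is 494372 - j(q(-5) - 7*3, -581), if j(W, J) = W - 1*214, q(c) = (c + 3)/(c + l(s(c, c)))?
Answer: 5935279/12 ≈ 4.9461e+5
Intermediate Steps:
s(f, P) = (3 + f)/(2*P) (s(f, P) = (3 + f)/((2*P)) = (3 + f)*(1/(2*P)) = (3 + f)/(2*P))
q(c) = (3 + c)/(c + (3 + c)/(2*c)) (q(c) = (c + 3)/(c + (3 + c)/(2*c)) = (3 + c)/(c + (3 + c)/(2*c)))
j(W, J) = -214 + W (j(W, J) = W - 214 = -214 + W)
494372 - j(q(-5) - 7*3, -581) = 494372 - (-214 + (2*(-5)*(3 - 5)/(3 - 5 + 2*(-5)**2) - 7*3)) = 494372 - (-214 + (2*(-5)*(-2)/(3 - 5 + 2*25) - 21)) = 494372 - (-214 + (2*(-5)*(-2)/(3 - 5 + 50) - 21)) = 494372 - (-214 + (2*(-5)*(-2)/48 - 21)) = 494372 - (-214 + (2*(-5)*(1/48)*(-2) - 21)) = 494372 - (-214 + (5/12 - 21)) = 494372 - (-214 - 247/12) = 494372 - 1*(-2815/12) = 494372 + 2815/12 = 5935279/12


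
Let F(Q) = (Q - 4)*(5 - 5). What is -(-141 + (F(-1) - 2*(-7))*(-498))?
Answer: 7113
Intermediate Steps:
F(Q) = 0 (F(Q) = (-4 + Q)*0 = 0)
-(-141 + (F(-1) - 2*(-7))*(-498)) = -(-141 + (0 - 2*(-7))*(-498)) = -(-141 + (0 + 14)*(-498)) = -(-141 + 14*(-498)) = -(-141 - 6972) = -1*(-7113) = 7113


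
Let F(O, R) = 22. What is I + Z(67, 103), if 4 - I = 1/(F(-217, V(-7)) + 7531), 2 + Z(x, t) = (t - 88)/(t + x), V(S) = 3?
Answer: 536229/256802 ≈ 2.0881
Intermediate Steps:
Z(x, t) = -2 + (-88 + t)/(t + x) (Z(x, t) = -2 + (t - 88)/(t + x) = -2 + (-88 + t)/(t + x))
I = 30211/7553 (I = 4 - 1/(22 + 7531) = 4 - 1/7553 = 30211/7553 ≈ 3.9999)
I + Z(67, 103) = 30211/7553 + (-88 - 1*103 - 2*67)/(103 + 67) = 30211/7553 + (-88 - 103 - 134)/170 = 30211/7553 + (1/170)*(-325) = 30211/7553 - 65/34 = 536229/256802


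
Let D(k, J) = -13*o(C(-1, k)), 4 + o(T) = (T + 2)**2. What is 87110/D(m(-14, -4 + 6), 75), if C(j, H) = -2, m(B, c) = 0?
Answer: 43555/26 ≈ 1675.2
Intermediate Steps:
o(T) = -4 + (2 + T)**2 (o(T) = -4 + (T + 2)**2 = -4 + (2 + T)**2)
D(k, J) = 52 (D(k, J) = -(-26)*(4 - 2) = -(-26)*2 = -13*(-4) = 52)
87110/D(m(-14, -4 + 6), 75) = 87110/52 = 87110*(1/52) = 43555/26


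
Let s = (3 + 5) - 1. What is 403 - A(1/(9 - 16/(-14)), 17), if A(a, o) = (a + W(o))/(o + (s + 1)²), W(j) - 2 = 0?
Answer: 2317504/5751 ≈ 402.97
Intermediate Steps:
W(j) = 2 (W(j) = 2 + 0 = 2)
s = 7 (s = 8 - 1 = 7)
A(a, o) = (2 + a)/(64 + o) (A(a, o) = (a + 2)/(o + (7 + 1)²) = (2 + a)/(o + 8²) = (2 + a)/(o + 64) = (2 + a)/(64 + o))
403 - A(1/(9 - 16/(-14)), 17) = 403 - (2 + 1/(9 - 16/(-14)))/(64 + 17) = 403 - (2 + 1/(9 - 16*(-1/14)))/81 = 403 - (2 + 1/(9 + 8/7))/81 = 403 - (2 + 1/(71/7))/81 = 403 - (2 + 7/71)/81 = 403 - 149/(81*71) = 403 - 1*149/5751 = 403 - 149/5751 = 2317504/5751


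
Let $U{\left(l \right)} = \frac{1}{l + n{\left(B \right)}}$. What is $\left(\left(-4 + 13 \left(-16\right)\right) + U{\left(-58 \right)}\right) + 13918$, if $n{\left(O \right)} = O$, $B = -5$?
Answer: $\frac{863477}{63} \approx 13706.0$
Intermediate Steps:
$U{\left(l \right)} = \frac{1}{-5 + l}$ ($U{\left(l \right)} = \frac{1}{l - 5} = \frac{1}{-5 + l}$)
$\left(\left(-4 + 13 \left(-16\right)\right) + U{\left(-58 \right)}\right) + 13918 = \left(\left(-4 + 13 \left(-16\right)\right) + \frac{1}{-5 - 58}\right) + 13918 = \left(\left(-4 - 208\right) + \frac{1}{-63}\right) + 13918 = \left(-212 - \frac{1}{63}\right) + 13918 = - \frac{13357}{63} + 13918 = \frac{863477}{63}$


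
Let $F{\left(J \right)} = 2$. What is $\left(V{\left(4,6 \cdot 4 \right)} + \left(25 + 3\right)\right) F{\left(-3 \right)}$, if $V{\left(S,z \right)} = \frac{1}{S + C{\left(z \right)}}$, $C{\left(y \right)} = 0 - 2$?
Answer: $57$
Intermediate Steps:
$C{\left(y \right)} = -2$
$V{\left(S,z \right)} = \frac{1}{-2 + S}$ ($V{\left(S,z \right)} = \frac{1}{S - 2} = \frac{1}{-2 + S}$)
$\left(V{\left(4,6 \cdot 4 \right)} + \left(25 + 3\right)\right) F{\left(-3 \right)} = \left(\frac{1}{-2 + 4} + \left(25 + 3\right)\right) 2 = \left(\frac{1}{2} + 28\right) 2 = \frac{57}{2} \cdot 2 = 57$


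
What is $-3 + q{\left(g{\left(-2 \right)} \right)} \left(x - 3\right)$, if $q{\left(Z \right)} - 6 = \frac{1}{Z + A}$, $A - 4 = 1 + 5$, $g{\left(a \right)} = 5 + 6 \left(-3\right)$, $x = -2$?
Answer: $- \frac{94}{3} \approx -31.333$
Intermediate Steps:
$g{\left(a \right)} = -13$ ($g{\left(a \right)} = 5 - 18 = -13$)
$A = 10$ ($A = 4 + \left(1 + 5\right) = 4 + 6 = 10$)
$q{\left(Z \right)} = 6 + \frac{1}{10 + Z}$ ($q{\left(Z \right)} = 6 + \frac{1}{Z + 10} = 6 + \frac{1}{10 + Z}$)
$-3 + q{\left(g{\left(-2 \right)} \right)} \left(x - 3\right) = -3 + \frac{61 + 6 \left(-13\right)}{10 - 13} \left(-2 - 3\right) = -3 + \frac{61 - 78}{-3} \left(-5\right) = -3 + \left(- \frac{1}{3}\right) \left(-17\right) \left(-5\right) = -3 + \frac{17}{3} \left(-5\right) = -3 - \frac{85}{3} = - \frac{94}{3}$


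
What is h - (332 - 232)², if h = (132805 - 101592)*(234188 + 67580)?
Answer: 9419074584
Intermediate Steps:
h = 9419084584 (h = 31213*301768 = 9419084584)
h - (332 - 232)² = 9419084584 - (332 - 232)² = 9419084584 - 1*100² = 9419084584 - 1*10000 = 9419084584 - 10000 = 9419074584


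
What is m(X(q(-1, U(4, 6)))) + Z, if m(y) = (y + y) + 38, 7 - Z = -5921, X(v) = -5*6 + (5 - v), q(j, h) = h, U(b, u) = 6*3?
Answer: 5880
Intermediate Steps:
U(b, u) = 18
X(v) = -25 - v (X(v) = -30 + (5 - v) = -25 - v)
Z = 5928 (Z = 7 - 1*(-5921) = 7 + 5921 = 5928)
m(y) = 38 + 2*y (m(y) = 2*y + 38 = 38 + 2*y)
m(X(q(-1, U(4, 6)))) + Z = (38 + 2*(-25 - 1*18)) + 5928 = (38 + 2*(-25 - 18)) + 5928 = (38 + 2*(-43)) + 5928 = (38 - 86) + 5928 = -48 + 5928 = 5880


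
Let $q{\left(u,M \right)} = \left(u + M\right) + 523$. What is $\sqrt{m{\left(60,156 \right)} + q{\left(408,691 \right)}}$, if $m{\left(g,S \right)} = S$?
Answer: $\sqrt{1778} \approx 42.166$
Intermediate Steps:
$q{\left(u,M \right)} = 523 + M + u$ ($q{\left(u,M \right)} = \left(M + u\right) + 523 = 523 + M + u$)
$\sqrt{m{\left(60,156 \right)} + q{\left(408,691 \right)}} = \sqrt{156 + \left(523 + 691 + 408\right)} = \sqrt{156 + 1622} = \sqrt{1778}$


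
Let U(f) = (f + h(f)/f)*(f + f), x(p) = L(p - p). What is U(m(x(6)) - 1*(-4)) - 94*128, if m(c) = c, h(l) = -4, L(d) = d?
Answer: -12008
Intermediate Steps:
x(p) = 0 (x(p) = p - p = 0)
U(f) = 2*f*(f - 4/f) (U(f) = (f - 4/f)*(f + f) = (f - 4/f)*(2*f) = 2*f*(f - 4/f))
U(m(x(6)) - 1*(-4)) - 94*128 = (-8 + 2*(0 - 1*(-4))**2) - 94*128 = (-8 + 2*(0 + 4)**2) - 12032 = (-8 + 2*4**2) - 12032 = (-8 + 2*16) - 12032 = (-8 + 32) - 12032 = 24 - 12032 = -12008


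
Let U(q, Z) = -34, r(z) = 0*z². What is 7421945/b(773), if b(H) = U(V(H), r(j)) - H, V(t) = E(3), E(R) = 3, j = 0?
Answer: -7421945/807 ≈ -9197.0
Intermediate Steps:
r(z) = 0
V(t) = 3
b(H) = -34 - H
7421945/b(773) = 7421945/(-34 - 1*773) = 7421945/(-34 - 773) = 7421945/(-807) = 7421945*(-1/807) = -7421945/807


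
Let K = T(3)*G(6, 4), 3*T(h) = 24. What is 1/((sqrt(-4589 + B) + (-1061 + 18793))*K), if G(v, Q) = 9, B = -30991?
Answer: 4433/5660269272 - I*sqrt(8895)/11320538544 ≈ 7.8318e-7 - 8.3312e-9*I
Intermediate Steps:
T(h) = 8 (T(h) = (1/3)*24 = 8)
K = 72 (K = 8*9 = 72)
1/((sqrt(-4589 + B) + (-1061 + 18793))*K) = 1/((sqrt(-4589 - 30991) + (-1061 + 18793))*72) = (1/72)/(sqrt(-35580) + 17732) = (1/72)/(2*I*sqrt(8895) + 17732) = (1/72)/(17732 + 2*I*sqrt(8895)) = 1/(72*(17732 + 2*I*sqrt(8895)))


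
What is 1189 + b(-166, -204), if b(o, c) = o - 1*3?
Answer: 1020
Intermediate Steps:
b(o, c) = -3 + o (b(o, c) = o - 3 = -3 + o)
1189 + b(-166, -204) = 1189 + (-3 - 166) = 1189 - 169 = 1020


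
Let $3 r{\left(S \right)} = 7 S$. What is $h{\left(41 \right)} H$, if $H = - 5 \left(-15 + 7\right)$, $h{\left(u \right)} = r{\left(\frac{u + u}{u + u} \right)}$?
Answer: $\frac{280}{3} \approx 93.333$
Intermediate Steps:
$r{\left(S \right)} = \frac{7 S}{3}$
$h{\left(u \right)} = \frac{7}{3}$ ($h{\left(u \right)} = \frac{7 \frac{u + u}{u + u}}{3} = \frac{7 \frac{2 u}{2 u}}{3} = \frac{7 \cdot 2 u \frac{1}{2 u}}{3} = \frac{7}{3} \cdot 1 = \frac{7}{3}$)
$H = 40$ ($H = \left(-5\right) \left(-8\right) = 40$)
$h{\left(41 \right)} H = \frac{7}{3} \cdot 40 = \frac{280}{3}$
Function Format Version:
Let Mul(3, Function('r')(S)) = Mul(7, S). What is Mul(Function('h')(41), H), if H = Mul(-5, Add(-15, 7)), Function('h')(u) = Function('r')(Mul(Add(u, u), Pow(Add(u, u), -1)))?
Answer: Rational(280, 3) ≈ 93.333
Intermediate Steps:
Function('r')(S) = Mul(Rational(7, 3), S) (Function('r')(S) = Mul(Rational(1, 3), Mul(7, S)) = Mul(Rational(7, 3), S))
Function('h')(u) = Rational(7, 3) (Function('h')(u) = Mul(Rational(7, 3), Mul(Add(u, u), Pow(Add(u, u), -1))) = Mul(Rational(7, 3), Mul(Mul(2, u), Pow(Mul(2, u), -1))) = Mul(Rational(7, 3), Mul(Mul(2, u), Mul(Rational(1, 2), Pow(u, -1)))) = Mul(Rational(7, 3), 1) = Rational(7, 3))
H = 40 (H = Mul(-5, -8) = 40)
Mul(Function('h')(41), H) = Mul(Rational(7, 3), 40) = Rational(280, 3)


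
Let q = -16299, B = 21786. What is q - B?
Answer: -38085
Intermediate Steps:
q - B = -16299 - 1*21786 = -16299 - 21786 = -38085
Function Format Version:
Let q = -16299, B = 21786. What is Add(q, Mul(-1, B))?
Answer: -38085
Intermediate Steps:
Add(q, Mul(-1, B)) = Add(-16299, Mul(-1, 21786)) = Add(-16299, -21786) = -38085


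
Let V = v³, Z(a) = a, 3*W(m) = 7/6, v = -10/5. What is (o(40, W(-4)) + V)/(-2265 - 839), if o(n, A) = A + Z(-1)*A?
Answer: 1/388 ≈ 0.0025773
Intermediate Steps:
v = -2 (v = -10*⅕ = -2)
W(m) = 7/18 (W(m) = (7/6)/3 = (7*(⅙))/3 = (⅓)*(7/6) = 7/18)
o(n, A) = 0 (o(n, A) = A - A = 0)
V = -8 (V = (-2)³ = -8)
(o(40, W(-4)) + V)/(-2265 - 839) = (0 - 8)/(-2265 - 839) = -8/(-3104) = -8*(-1/3104) = 1/388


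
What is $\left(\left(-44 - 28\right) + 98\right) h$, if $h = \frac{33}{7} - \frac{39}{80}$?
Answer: $\frac{30771}{280} \approx 109.9$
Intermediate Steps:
$h = \frac{2367}{560}$ ($h = 33 \cdot \frac{1}{7} - \frac{39}{80} = \frac{33}{7} - \frac{39}{80} = \frac{2367}{560} \approx 4.2268$)
$\left(\left(-44 - 28\right) + 98\right) h = \left(\left(-44 - 28\right) + 98\right) \frac{2367}{560} = \left(-72 + 98\right) \frac{2367}{560} = 26 \cdot \frac{2367}{560} = \frac{30771}{280}$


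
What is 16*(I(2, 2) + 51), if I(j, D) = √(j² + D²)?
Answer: 816 + 32*√2 ≈ 861.25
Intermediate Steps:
I(j, D) = √(D² + j²)
16*(I(2, 2) + 51) = 16*(√(2² + 2²) + 51) = 16*(√(4 + 4) + 51) = 16*(√8 + 51) = 16*(2*√2 + 51) = 16*(51 + 2*√2) = 816 + 32*√2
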